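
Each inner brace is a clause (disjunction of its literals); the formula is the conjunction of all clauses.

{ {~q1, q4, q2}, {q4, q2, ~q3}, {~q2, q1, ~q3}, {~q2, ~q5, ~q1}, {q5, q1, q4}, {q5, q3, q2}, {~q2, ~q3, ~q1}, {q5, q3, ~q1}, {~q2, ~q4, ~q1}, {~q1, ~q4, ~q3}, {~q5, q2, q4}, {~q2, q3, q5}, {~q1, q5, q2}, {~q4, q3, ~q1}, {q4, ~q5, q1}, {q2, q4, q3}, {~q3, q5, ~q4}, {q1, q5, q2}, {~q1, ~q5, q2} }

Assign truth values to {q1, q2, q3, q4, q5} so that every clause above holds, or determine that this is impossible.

q1=0, q2=0, q3=1, q4=1, q5=1

Case q1 = 0:
Case q2 = 0:
The clause (q5) is unit, so q5 = 1.
The clause (q4) is unit, so q4 = 1.
Every clause is now satisfied; q3 is unconstrained.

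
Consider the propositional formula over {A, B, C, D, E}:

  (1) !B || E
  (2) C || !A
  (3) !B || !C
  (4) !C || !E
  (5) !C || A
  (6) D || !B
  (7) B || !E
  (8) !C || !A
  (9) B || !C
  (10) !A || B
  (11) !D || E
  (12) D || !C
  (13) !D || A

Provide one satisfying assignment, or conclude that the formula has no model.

Case B = false:
Unit clause (!E) forces E = false.
Unit clause (!C) forces C = false.
Unit clause (!A) forces A = false.
Unit clause (!D) forces D = false.
Every clause now holds.

A ↦ false, B ↦ false, C ↦ false, D ↦ false, E ↦ false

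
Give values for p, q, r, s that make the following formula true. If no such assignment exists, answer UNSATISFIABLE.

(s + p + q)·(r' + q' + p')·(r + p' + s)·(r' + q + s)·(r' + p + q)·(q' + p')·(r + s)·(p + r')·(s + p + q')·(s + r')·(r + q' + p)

Try q = 0.
Try s = 1.
Try r = 0.
All clauses hold; p can take either value.

p ↦ 1, q ↦ 0, r ↦ 0, s ↦ 1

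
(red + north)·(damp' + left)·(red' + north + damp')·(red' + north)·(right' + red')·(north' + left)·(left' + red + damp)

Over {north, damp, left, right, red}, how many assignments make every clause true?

There are 2^5 = 32 truth assignments over (north, damp, left, right, red).
Split on right. With right = 1, the clauses containing right are satisfied and right' drops from the rest; 1 of the 2^4 = 16 assignments to the other variables satisfy what remains.
With right = 0, by the same count on the reduced clause set, 3 assignments work.
(One model: north=T, damp=F, left=T, right=F, red=T.)
Total: 1 + 3 = 4.

4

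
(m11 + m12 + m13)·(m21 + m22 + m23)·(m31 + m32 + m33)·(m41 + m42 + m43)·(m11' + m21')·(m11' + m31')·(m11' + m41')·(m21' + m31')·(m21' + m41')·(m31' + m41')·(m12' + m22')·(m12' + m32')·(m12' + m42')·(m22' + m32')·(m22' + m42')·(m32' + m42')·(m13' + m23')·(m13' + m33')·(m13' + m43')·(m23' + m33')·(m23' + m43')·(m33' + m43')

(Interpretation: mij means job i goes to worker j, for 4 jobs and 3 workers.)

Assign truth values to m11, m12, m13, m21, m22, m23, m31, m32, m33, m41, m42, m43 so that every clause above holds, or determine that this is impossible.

UNSATISFIABLE

Case m11 = 0:
Case m12 = 1:
Unit clause (m22') forces m22 = 0.
Unit clause (m32') forces m32 = 0.
Unit clause (m42') forces m42 = 0.
Case m21 = 1:
Unit clause (m31') forces m31 = 0.
Unit clause (m33) forces m33 = 1.
Unit clause (m41') forces m41 = 0.
Unit clause (m43) forces m43 = 1.
But (m43') is also a unit clause — contradiction.
That branch fails; take m21 = 0 instead.
Unit clause (m23) forces m23 = 1.
Unit clause (m13') forces m13 = 0.
Unit clause (m33') forces m33 = 0.
Unit clause (m31) forces m31 = 1.
Unit clause (m41') forces m41 = 0.
Unit clause (m43) forces m43 = 1.
But (m43') is also a unit clause — contradiction.
Either choice for m21 ends in contradiction.
That branch fails; take m12 = 0 instead.
Unit clause (m13) forces m13 = 1.
Unit clause (m23') forces m23 = 0.
Unit clause (m33') forces m33 = 0.
Unit clause (m43') forces m43 = 0.
Case m21 = 1:
Unit clause (m31') forces m31 = 0.
Unit clause (m32) forces m32 = 1.
Unit clause (m41') forces m41 = 0.
Unit clause (m42) forces m42 = 1.
But (m42') is also a unit clause — contradiction.
That branch fails; take m21 = 0 instead.
Unit clause (m22) forces m22 = 1.
Unit clause (m32') forces m32 = 0.
Unit clause (m31) forces m31 = 1.
Unit clause (m41') forces m41 = 0.
Unit clause (m42) forces m42 = 1.
But (m42') is also a unit clause — contradiction.
Either choice for m21 ends in contradiction.
Either choice for m12 ends in contradiction.
That branch fails; take m11 = 1 instead.
Unit clause (m21') forces m21 = 0.
Unit clause (m31') forces m31 = 0.
Unit clause (m41') forces m41 = 0.
Case m22 = 1:
Unit clause (m12') forces m12 = 0.
Unit clause (m32') forces m32 = 0.
Unit clause (m33) forces m33 = 1.
Unit clause (m42') forces m42 = 0.
Unit clause (m43) forces m43 = 1.
But (m43') is also a unit clause — contradiction.
That branch fails; take m22 = 0 instead.
Unit clause (m23) forces m23 = 1.
Unit clause (m13') forces m13 = 0.
Unit clause (m33') forces m33 = 0.
Unit clause (m32) forces m32 = 1.
Unit clause (m12') forces m12 = 0.
Unit clause (m42') forces m42 = 0.
Unit clause (m43) forces m43 = 1.
But (m43') is also a unit clause — contradiction.
Either choice for m22 ends in contradiction.
Either choice for m11 ends in contradiction.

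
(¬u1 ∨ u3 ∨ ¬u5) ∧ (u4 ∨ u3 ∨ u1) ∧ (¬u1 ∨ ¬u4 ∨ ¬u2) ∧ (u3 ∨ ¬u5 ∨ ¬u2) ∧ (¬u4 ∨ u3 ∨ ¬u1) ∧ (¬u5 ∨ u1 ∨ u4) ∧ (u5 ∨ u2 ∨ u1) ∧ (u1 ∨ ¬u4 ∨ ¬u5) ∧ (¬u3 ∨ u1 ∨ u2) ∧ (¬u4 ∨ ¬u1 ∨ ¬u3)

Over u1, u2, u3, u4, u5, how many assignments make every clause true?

There are 2^5 = 32 truth assignments over (u1, u2, u3, u4, u5).
Split on u2. With u2 = True, the clauses containing u2 are satisfied and ¬u2 drops from the rest; 6 of the 2^4 = 16 assignments to the other variables satisfy what remains.
With u2 = False, by the same count on the reduced clause set, 3 assignments work.
(One model: u1=F, u2=T, u3=F, u4=T, u5=F.)
Total: 6 + 3 = 9.

9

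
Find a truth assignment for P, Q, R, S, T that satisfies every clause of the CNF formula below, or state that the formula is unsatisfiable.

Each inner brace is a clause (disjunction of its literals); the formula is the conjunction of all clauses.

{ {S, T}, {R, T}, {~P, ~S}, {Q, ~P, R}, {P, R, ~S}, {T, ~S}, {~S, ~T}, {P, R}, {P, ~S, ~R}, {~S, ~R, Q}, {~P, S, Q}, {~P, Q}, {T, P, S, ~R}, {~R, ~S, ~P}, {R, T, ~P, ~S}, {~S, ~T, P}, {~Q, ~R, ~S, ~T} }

P ↦ 0, Q ↦ 0, R ↦ 1, S ↦ 0, T ↦ 1

Suppose S = 0.
(T) alone gives T = 1.
Suppose P = 0.
(R) alone gives R = 1.
Every clause is now satisfied; Q is unconstrained.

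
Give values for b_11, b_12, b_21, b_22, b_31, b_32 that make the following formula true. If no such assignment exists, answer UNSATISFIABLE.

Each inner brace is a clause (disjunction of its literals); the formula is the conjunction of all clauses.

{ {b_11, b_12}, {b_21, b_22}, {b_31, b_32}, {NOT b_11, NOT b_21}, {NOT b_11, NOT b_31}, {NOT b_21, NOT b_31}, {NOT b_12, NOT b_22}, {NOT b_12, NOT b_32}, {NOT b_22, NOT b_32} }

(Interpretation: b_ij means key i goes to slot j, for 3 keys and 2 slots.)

Case b_11 = true:
(NOT b_21) alone gives b_21 = false.
(b_22) alone gives b_22 = true.
(NOT b_31) alone gives b_31 = false.
(b_32) alone gives b_32 = true.
Now (NOT b_32) is unsatisfied and unit — conflict.
Undo b_11 and try b_11 = false.
(b_12) alone gives b_12 = true.
(NOT b_22) alone gives b_22 = false.
(b_21) alone gives b_21 = true.
(NOT b_31) alone gives b_31 = false.
(b_32) alone gives b_32 = true.
Now (NOT b_32) is unsatisfied and unit — conflict.
Both values of b_11 lead to a conflict.

UNSATISFIABLE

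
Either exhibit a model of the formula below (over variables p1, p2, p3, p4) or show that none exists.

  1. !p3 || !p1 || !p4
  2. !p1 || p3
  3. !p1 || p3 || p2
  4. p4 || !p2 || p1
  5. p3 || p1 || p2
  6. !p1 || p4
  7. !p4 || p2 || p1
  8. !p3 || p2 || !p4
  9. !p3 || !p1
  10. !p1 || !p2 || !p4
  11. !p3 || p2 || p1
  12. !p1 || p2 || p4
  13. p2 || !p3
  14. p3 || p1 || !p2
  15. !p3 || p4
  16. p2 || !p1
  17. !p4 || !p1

Try p1 = false.
Try p4 = true.
(p2) alone gives p2 = true.
(p3) alone gives p3 = true.
Every clause now holds.

p1: false; p2: true; p3: true; p4: true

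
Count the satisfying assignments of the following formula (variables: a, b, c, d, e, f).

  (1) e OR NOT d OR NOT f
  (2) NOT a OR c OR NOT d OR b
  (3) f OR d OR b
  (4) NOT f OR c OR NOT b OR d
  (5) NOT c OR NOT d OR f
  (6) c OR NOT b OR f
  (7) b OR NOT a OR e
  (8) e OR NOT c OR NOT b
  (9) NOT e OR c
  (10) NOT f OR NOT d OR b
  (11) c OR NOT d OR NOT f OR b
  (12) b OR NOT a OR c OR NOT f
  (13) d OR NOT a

8

There are 2^6 = 64 truth assignments over (a, b, c, d, e, f).
Split on f. With f = true, the clauses containing f are satisfied and NOT f drops from the rest; 6 of the 2^5 = 32 assignments to the other variables satisfy what remains.
With f = false, by the same count on the reduced clause set, 2 assignments work.
(One model: a=F, b=F, c=F, d=F, e=F, f=T.)
Total: 6 + 2 = 8.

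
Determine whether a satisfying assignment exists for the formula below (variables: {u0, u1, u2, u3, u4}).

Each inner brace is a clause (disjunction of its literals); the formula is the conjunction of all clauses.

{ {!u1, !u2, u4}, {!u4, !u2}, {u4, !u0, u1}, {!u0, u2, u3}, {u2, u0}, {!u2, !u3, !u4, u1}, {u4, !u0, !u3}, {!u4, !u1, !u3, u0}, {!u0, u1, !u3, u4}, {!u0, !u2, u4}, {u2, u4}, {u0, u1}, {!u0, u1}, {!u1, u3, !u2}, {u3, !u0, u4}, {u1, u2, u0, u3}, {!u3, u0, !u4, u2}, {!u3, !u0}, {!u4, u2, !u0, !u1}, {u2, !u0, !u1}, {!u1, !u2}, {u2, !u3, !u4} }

Branch on u4: set u4 = false.
(u2) alone gives u2 = true.
(!u1) alone gives u1 = false.
(!u0) alone gives u0 = false.
That conflicts with the unit clause (u0).
That branch fails; take u4 = true instead.
(!u2) alone gives u2 = false.
(u0) alone gives u0 = true.
(u3) alone gives u3 = true.
That conflicts with the unit clause (!u3).
Neither u4 = true nor u4 = false works.
No assignment satisfies every clause.

Unsatisfiable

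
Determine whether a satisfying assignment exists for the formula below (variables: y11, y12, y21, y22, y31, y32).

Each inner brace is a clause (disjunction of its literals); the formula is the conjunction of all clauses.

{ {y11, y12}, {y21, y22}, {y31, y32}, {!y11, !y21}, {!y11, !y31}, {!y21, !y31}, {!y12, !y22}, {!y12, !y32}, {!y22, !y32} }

Unsatisfiable

Suppose y11 = true.
(!y21) alone gives y21 = false.
(y22) alone gives y22 = true.
(!y31) alone gives y31 = false.
(y32) alone gives y32 = true.
That conflicts with the unit clause (!y32).
Undo y11 and try y11 = false.
(y12) alone gives y12 = true.
(!y22) alone gives y22 = false.
(y21) alone gives y21 = true.
(!y31) alone gives y31 = false.
(y32) alone gives y32 = true.
That conflicts with the unit clause (!y32).
Both values of y11 lead to a conflict.
No assignment satisfies every clause.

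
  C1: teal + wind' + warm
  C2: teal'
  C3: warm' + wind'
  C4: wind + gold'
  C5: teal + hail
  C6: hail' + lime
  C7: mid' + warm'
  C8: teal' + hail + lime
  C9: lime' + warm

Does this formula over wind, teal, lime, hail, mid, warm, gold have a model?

Yes

(teal') alone gives teal = 0.
(hail) alone gives hail = 1.
(lime) alone gives lime = 1.
(warm) alone gives warm = 1.
(wind') alone gives wind = 0.
(gold') alone gives gold = 0.
(mid') alone gives mid = 0.
This assignment satisfies each clause.
A satisfying assignment: wind=0,  teal=0,  lime=1,  hail=1,  mid=0,  warm=1,  gold=0.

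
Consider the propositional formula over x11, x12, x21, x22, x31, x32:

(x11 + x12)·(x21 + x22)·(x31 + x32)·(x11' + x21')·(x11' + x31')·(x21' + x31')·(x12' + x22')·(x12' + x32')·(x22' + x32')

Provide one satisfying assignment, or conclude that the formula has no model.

UNSATISFIABLE

Branch on x11: set x11 = 1.
From the singleton clause (x21'), x21 = 0.
From the singleton clause (x22), x22 = 1.
From the singleton clause (x31'), x31 = 0.
From the singleton clause (x32), x32 = 1.
But (x32') is also a unit clause — contradiction.
Backtrack on x11: now try x11 = 0.
From the singleton clause (x12), x12 = 1.
From the singleton clause (x22'), x22 = 0.
From the singleton clause (x21), x21 = 1.
From the singleton clause (x31'), x31 = 0.
From the singleton clause (x32), x32 = 1.
But (x32') is also a unit clause — contradiction.
Neither x11 = 1 nor x11 = 0 works.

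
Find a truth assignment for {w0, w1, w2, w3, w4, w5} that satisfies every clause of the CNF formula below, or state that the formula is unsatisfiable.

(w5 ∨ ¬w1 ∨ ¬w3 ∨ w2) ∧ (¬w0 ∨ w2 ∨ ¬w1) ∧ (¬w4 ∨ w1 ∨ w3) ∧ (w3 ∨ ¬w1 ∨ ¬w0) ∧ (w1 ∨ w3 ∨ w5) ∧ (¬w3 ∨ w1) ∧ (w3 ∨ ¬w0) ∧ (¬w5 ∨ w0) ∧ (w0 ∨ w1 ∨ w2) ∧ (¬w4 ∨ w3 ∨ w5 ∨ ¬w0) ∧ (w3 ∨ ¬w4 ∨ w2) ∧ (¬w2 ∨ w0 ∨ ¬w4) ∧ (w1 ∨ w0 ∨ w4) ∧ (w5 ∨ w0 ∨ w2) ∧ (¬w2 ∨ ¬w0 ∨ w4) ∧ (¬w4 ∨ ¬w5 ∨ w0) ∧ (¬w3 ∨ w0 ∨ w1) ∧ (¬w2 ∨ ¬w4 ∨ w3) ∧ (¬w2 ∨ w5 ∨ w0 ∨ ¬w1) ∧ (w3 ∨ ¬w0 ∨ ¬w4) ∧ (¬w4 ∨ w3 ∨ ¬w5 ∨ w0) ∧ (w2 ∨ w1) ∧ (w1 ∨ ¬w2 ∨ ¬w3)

Suppose w3 = True.
The clause (w1) is unit, so w1 = True.
Suppose w5 = False.
The clause (w2) is unit, so w2 = True.
The clause (w0) is unit, so w0 = True.
The clause (w4) is unit, so w4 = True.
This assignment satisfies each clause.

w0 ↦ True, w1 ↦ True, w2 ↦ True, w3 ↦ True, w4 ↦ True, w5 ↦ False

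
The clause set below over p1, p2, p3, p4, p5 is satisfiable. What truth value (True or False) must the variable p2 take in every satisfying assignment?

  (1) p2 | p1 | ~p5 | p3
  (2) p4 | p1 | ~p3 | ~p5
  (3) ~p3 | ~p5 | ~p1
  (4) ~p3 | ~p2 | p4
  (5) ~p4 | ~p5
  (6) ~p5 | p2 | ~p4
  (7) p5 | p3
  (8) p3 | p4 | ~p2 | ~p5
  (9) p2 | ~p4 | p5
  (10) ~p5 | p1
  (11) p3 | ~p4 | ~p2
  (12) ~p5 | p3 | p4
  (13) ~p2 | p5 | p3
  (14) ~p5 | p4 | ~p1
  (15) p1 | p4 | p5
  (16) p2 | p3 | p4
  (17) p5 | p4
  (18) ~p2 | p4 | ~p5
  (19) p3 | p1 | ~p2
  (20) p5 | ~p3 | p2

Suppose p2 = 0.
Try p4 = 0.
The clause (p3) is unit, so p3 = 1.
The clause (p5) is unit, so p5 = 1.
The clause (p1) is unit, so p1 = 1.
Now (~p1) is unsatisfied and unit — conflict.
Undo p4 and try p4 = 1.
The clause (~p5) is unit, so p5 = 0.
Now (p5) is unsatisfied and unit — conflict.
Neither p4 = 1 nor p4 = 0 works.
So every satisfying assignment has p2 = True.

True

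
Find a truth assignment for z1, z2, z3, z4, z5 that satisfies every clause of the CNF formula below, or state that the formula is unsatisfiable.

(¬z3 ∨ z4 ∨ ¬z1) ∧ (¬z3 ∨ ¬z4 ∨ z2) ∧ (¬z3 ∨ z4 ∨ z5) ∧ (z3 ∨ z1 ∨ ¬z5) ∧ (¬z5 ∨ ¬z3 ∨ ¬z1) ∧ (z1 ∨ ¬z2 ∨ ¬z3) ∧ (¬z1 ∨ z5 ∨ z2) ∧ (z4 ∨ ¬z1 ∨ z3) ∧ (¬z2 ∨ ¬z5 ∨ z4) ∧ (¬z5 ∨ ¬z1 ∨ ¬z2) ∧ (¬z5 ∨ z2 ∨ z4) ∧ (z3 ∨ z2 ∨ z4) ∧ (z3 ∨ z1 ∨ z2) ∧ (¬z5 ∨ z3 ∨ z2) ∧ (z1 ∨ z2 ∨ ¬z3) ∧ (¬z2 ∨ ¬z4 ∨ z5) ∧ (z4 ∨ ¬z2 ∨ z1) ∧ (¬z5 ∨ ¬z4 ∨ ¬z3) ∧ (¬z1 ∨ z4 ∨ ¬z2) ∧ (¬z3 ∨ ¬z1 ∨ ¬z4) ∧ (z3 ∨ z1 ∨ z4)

UNSATISFIABLE

Suppose z3 = False.
Suppose z1 = True.
From the singleton clause (z4), z4 = True.
Suppose z5 = True.
From the singleton clause (¬z2), z2 = False.
Now (z2) is unsatisfied and unit — conflict.
So z5 must be the other value — set z5 = False.
From the singleton clause (z2), z2 = True.
Now (¬z2) is unsatisfied and unit — conflict.
Either choice for z5 ends in contradiction.
So z1 must be the other value — set z1 = False.
From the singleton clause (¬z5), z5 = False.
From the singleton clause (z2), z2 = True.
From the singleton clause (¬z4), z4 = False.
Now (z4) is unsatisfied and unit — conflict.
Either choice for z1 ends in contradiction.
So z3 must be the other value — set z3 = True.
Suppose z4 = True.
From the singleton clause (z2), z2 = True.
From the singleton clause (z1), z1 = True.
Now (¬z1) is unsatisfied and unit — conflict.
So z4 must be the other value — set z4 = False.
From the singleton clause (¬z1), z1 = False.
From the singleton clause (z5), z5 = True.
From the singleton clause (¬z2), z2 = False.
Now (z2) is unsatisfied and unit — conflict.
Either choice for z4 ends in contradiction.
Either choice for z3 ends in contradiction.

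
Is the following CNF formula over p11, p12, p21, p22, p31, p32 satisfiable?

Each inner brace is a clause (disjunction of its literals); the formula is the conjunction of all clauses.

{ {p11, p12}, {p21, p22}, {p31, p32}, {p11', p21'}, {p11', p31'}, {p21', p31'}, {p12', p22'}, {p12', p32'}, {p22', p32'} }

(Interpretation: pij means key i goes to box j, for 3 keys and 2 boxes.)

Branch on p11: set p11 = 1.
Unit clause (p21') forces p21 = 0.
Unit clause (p22) forces p22 = 1.
Unit clause (p31') forces p31 = 0.
Unit clause (p32) forces p32 = 1.
Now (p32') is unsatisfied and unit — conflict.
Undo p11 and try p11 = 0.
Unit clause (p12) forces p12 = 1.
Unit clause (p22') forces p22 = 0.
Unit clause (p21) forces p21 = 1.
Unit clause (p31') forces p31 = 0.
Unit clause (p32) forces p32 = 1.
Now (p32') is unsatisfied and unit — conflict.
Neither p11 = 1 nor p11 = 0 works.
No assignment satisfies every clause.

No, unsatisfiable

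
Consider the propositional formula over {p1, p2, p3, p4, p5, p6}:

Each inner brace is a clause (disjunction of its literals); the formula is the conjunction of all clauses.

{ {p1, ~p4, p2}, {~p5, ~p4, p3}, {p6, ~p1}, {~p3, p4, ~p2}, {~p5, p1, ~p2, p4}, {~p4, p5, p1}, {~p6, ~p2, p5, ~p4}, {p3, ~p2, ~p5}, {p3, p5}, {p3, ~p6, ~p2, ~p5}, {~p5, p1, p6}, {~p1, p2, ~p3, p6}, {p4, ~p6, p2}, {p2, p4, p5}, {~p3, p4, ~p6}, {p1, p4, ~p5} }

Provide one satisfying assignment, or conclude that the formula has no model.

p1 ↦ 1; p2 ↦ 0; p3 ↦ 1; p4 ↦ 1; p5 ↦ 1; p6 ↦ 1

Case p6 = 1:
Case p3 = 1:
The clause (p4) is unit, so p4 = 1.
Case p1 = 1:
Case p2 = 0:
Every clause is now satisfied; p5 is unconstrained.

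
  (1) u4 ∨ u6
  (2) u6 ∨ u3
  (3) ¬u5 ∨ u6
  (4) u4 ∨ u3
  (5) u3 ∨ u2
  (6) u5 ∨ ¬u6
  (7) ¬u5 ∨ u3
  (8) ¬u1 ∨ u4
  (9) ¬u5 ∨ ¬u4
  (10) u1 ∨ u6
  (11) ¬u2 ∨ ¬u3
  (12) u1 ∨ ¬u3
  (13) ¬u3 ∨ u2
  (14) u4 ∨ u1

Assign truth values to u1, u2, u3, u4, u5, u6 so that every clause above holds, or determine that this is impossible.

UNSATISFIABLE

Suppose u4 = True.
(¬u5) alone gives u5 = False.
(¬u6) alone gives u6 = False.
(u3) alone gives u3 = True.
(u1) alone gives u1 = True.
(¬u2) alone gives u2 = False.
Now (u2) is unsatisfied and unit — conflict.
So u4 must be the other value — set u4 = False.
(u6) alone gives u6 = True.
(u3) alone gives u3 = True.
(u5) alone gives u5 = True.
(¬u1) alone gives u1 = False.
Now (u1) is unsatisfied and unit — conflict.
Either choice for u4 ends in contradiction.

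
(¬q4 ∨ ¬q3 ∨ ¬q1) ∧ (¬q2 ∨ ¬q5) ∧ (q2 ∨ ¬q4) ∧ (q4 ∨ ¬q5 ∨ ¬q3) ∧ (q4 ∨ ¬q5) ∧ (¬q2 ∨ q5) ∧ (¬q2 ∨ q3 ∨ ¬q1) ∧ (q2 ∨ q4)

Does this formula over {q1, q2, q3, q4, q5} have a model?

Suppose q2 = False.
The clause (¬q4) is unit, so q4 = False.
Now (q4) is unsatisfied and unit — conflict.
Undo q2 and try q2 = True.
The clause (¬q5) is unit, so q5 = False.
Now (q5) is unsatisfied and unit — conflict.
Both values of q2 lead to a conflict.
No assignment satisfies every clause.

No, unsatisfiable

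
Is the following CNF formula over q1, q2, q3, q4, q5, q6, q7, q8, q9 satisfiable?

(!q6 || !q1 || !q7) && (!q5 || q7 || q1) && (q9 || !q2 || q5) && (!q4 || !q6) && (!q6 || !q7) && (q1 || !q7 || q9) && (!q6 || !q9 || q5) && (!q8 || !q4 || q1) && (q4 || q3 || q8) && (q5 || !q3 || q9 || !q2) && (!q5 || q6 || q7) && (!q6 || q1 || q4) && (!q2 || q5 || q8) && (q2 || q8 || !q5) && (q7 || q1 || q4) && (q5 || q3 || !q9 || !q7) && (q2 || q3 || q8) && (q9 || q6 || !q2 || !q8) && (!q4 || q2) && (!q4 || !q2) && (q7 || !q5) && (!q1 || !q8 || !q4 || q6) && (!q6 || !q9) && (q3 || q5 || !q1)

Yes, satisfiable

Try q4 = false.
Try q6 = false.
Try q3 = true.
Try q5 = false.
Try q9 = false.
Unit clause (!q2) forces q2 = false.
Try q1 = true.
Every clause is now satisfied; q7, q8 are unconstrained.
A satisfying assignment: q1=true,  q2=false,  q3=true,  q4=false,  q5=false,  q6=false,  q7=false,  q8=false,  q9=false.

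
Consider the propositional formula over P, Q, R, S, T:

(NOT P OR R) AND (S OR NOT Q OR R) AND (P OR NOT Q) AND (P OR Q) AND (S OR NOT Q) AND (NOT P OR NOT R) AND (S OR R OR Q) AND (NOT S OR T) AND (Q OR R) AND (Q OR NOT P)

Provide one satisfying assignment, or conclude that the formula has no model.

Case P = false:
Unit clause (NOT Q) forces Q = false.
Now (Q) is unsatisfied and unit — conflict.
Undo P and try P = true.
Unit clause (R) forces R = true.
Now (NOT R) is unsatisfied and unit — conflict.
Both values of P lead to a conflict.

UNSATISFIABLE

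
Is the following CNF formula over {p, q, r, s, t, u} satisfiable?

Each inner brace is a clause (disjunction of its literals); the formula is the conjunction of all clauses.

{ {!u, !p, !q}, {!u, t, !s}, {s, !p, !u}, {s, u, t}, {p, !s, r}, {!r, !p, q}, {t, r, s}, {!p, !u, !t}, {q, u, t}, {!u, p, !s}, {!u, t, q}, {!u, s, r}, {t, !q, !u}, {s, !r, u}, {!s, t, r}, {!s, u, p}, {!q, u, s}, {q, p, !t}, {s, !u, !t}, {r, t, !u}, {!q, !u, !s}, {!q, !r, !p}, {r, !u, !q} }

Suppose u = false.
Suppose s = true.
The clause (p) is unit, so p = true.
Suppose r = false.
The clause (t) is unit, so t = true.
No clause remains; q is free.
A satisfying assignment: p: true,  q: true,  r: false,  s: true,  t: true,  u: false.

Yes, satisfiable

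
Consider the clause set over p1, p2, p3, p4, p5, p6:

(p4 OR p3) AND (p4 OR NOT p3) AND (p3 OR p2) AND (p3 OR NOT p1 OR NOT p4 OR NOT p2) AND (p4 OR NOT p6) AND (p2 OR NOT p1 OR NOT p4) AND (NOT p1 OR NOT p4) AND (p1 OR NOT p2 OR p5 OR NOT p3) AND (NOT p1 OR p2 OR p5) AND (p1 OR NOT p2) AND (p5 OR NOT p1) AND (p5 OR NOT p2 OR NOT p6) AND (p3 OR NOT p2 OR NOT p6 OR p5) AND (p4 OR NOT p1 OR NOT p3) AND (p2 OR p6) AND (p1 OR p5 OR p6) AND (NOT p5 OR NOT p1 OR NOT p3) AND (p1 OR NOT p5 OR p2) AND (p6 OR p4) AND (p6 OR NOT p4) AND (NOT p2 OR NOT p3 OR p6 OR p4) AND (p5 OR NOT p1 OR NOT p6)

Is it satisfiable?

Try p4 = true.
(NOT p1) alone gives p1 = false.
(NOT p2) alone gives p2 = false.
(p3) alone gives p3 = true.
(p6) alone gives p6 = true.
(NOT p5) alone gives p5 = false.
Every clause now holds.
A satisfying assignment: p1=false,  p2=false,  p3=true,  p4=true,  p5=false,  p6=true.

Satisfiable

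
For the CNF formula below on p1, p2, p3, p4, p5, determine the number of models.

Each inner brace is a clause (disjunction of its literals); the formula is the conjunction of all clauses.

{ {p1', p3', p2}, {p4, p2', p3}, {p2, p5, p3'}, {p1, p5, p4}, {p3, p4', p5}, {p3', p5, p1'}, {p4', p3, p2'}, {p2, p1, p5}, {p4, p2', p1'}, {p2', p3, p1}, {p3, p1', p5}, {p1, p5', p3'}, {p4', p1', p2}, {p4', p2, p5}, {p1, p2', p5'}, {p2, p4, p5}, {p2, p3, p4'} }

4

There are 2^5 = 32 truth assignments over (p1, p2, p3, p4, p5).
Split on p1. With p1 = 1, the clauses containing p1 are satisfied and p1' drops from the rest; 2 of the 2^4 = 16 assignments to the other variables satisfy what remains.
With p1 = 0, by the same count on the reduced clause set, 2 assignments work.
Total: 2 + 2 = 4.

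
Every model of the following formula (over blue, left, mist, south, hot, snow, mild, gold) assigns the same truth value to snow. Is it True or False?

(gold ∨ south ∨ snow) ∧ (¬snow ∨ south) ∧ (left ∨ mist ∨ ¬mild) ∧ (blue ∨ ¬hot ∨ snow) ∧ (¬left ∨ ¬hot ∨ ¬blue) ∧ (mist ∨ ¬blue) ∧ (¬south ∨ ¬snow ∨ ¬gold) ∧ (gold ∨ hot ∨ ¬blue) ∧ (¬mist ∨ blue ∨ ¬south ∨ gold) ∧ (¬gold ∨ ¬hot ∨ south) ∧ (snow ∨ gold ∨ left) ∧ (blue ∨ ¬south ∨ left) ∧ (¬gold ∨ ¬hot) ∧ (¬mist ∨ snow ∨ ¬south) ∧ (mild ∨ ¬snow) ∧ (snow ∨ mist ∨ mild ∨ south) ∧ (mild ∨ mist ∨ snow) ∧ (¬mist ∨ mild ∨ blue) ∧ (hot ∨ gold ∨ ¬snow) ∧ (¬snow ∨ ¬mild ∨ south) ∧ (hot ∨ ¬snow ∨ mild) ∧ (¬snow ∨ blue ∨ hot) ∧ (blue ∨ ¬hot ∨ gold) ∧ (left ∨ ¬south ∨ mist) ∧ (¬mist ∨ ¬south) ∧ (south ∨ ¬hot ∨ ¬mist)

Suppose snow = True.
Unit clause (south) forces south = True.
Unit clause (¬gold) forces gold = False.
Unit clause (mild) forces mild = True.
Unit clause (hot) forces hot = True.
Unit clause (blue) forces blue = True.
Unit clause (¬left) forces left = False.
Unit clause (mist) forces mist = True.
But (¬mist) is also a unit clause — contradiction.
So every satisfying assignment has snow = False.

False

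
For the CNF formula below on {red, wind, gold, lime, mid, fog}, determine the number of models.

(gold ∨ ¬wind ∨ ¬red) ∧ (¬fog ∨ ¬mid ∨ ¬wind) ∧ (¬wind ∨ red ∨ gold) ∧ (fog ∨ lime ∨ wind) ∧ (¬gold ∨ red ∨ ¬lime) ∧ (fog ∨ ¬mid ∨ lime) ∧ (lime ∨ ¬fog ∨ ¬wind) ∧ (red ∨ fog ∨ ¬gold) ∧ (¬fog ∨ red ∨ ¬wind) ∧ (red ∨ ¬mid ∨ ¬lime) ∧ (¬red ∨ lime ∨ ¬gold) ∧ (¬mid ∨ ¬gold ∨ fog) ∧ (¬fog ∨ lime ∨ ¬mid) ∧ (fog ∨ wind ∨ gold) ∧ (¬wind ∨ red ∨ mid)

11

There are 2^6 = 64 truth assignments over (red, wind, gold, lime, mid, fog).
Split on mid. With mid = True, the clauses containing mid are satisfied and ¬mid drops from the rest; 2 of the 2^5 = 32 assignments to the other variables satisfy what remains.
With mid = False, by the same count on the reduced clause set, 9 assignments work.
Total: 2 + 9 = 11.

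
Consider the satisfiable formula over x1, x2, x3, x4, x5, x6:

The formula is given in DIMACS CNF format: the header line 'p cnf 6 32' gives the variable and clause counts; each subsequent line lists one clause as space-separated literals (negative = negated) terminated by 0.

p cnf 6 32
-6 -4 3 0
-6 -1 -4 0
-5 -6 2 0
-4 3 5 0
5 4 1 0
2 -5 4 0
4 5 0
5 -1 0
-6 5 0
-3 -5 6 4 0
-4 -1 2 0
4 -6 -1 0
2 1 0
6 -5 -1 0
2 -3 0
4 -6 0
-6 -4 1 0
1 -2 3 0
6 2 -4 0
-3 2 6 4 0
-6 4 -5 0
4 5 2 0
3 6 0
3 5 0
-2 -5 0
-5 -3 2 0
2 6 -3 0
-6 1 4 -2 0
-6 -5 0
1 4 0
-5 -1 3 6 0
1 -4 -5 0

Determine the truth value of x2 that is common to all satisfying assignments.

Suppose x2 = False.
Unit clause (x1) forces x1 = True.
Unit clause (x5) forces x5 = True.
Unit clause (¬x6) forces x6 = False.
Now (x6) is unsatisfied and unit — conflict.
So every satisfying assignment has x2 = True.

True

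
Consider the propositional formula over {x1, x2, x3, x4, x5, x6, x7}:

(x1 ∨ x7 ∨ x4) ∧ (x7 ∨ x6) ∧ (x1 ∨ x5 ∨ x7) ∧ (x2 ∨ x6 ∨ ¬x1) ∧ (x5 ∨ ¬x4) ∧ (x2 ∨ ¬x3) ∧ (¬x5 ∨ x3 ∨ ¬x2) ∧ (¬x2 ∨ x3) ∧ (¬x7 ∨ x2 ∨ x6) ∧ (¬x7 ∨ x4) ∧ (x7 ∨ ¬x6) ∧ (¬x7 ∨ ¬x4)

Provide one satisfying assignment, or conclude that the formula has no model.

UNSATISFIABLE

Try x7 = True.
The clause (x4) is unit, so x4 = True.
Now (¬x4) is unsatisfied and unit — conflict.
So x7 must be the other value — set x7 = False.
The clause (x6) is unit, so x6 = True.
Now (¬x6) is unsatisfied and unit — conflict.
Both values of x7 lead to a conflict.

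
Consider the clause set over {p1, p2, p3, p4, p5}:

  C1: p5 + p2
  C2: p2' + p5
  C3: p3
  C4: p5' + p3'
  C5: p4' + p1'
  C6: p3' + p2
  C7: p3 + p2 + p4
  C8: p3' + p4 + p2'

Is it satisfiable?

No, unsatisfiable

The clause (p3) is unit, so p3 = 1.
The clause (p5') is unit, so p5 = 0.
The clause (p2) is unit, so p2 = 1.
Now (p2') is unsatisfied and unit — conflict.
No assignment satisfies every clause.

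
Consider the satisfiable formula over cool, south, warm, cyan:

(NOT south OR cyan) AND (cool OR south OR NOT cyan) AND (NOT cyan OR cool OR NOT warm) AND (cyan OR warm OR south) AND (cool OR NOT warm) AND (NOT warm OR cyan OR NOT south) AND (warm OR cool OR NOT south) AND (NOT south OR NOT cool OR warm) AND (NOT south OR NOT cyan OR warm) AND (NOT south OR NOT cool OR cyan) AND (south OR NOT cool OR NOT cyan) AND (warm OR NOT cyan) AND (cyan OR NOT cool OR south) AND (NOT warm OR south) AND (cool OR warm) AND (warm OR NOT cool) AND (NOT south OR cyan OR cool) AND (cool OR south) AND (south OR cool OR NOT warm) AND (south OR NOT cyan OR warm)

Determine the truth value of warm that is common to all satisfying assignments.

True

Suppose warm = false.
The clause (NOT cyan) is unit, so cyan = false.
The clause (NOT south) is unit, so south = false.
But (south) is also a unit clause — contradiction.
So every satisfying assignment has warm = True.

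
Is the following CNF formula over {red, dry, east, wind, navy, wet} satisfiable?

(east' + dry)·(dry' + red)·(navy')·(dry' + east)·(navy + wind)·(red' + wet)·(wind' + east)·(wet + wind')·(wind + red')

Yes

(navy') alone gives navy = 0.
(wind) alone gives wind = 1.
(east) alone gives east = 1.
(dry) alone gives dry = 1.
(red) alone gives red = 1.
(wet) alone gives wet = 1.
This assignment satisfies each clause.
A satisfying assignment: red=1, dry=1, east=1, wind=1, navy=0, wet=1.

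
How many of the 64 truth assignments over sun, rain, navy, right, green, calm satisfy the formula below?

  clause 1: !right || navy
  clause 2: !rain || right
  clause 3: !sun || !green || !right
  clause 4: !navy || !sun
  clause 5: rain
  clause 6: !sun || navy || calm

There are 2^6 = 64 truth assignments over (sun, rain, navy, right, green, calm).
Split on sun. With sun = true, the clauses containing sun are satisfied and !sun drops from the rest; 0 of the 2^5 = 32 assignments to the other variables satisfy what remains.
With sun = false, by the same count on the reduced clause set, 4 assignments work.
Total: 0 + 4 = 4.

4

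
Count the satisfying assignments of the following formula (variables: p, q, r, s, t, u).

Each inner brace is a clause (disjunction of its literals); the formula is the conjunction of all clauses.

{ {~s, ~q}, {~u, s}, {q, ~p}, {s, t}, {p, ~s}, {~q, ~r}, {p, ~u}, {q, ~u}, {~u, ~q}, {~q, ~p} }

There are 2^6 = 64 truth assignments over (p, q, r, s, t, u).
Split on t. With t = 1, the clauses containing t are satisfied and ~t drops from the rest; 3 of the 2^5 = 32 assignments to the other variables satisfy what remains.
With t = 0, by the same count on the reduced clause set, 0 assignments work.
(One model: p=F, q=F, r=F, s=F, t=T, u=F.)
Total: 3 + 0 = 3.

3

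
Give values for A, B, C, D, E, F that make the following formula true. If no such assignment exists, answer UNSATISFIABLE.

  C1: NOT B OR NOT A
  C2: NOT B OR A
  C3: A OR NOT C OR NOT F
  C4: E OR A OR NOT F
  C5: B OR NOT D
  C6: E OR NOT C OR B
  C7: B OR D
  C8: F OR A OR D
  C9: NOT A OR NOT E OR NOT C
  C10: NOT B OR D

Try B = false.
The clause (NOT D) is unit, so D = false.
But (D) is also a unit clause — contradiction.
Undo B and try B = true.
The clause (NOT A) is unit, so A = false.
But (A) is also a unit clause — contradiction.
Either choice for B ends in contradiction.

UNSATISFIABLE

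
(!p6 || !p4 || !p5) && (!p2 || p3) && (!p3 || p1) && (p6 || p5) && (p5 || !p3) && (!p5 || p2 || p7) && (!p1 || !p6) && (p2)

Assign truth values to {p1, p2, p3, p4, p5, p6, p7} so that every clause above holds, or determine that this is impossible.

p1: true; p2: true; p3: true; p4: true; p5: true; p6: false; p7: true

(p2) alone gives p2 = true.
(p3) alone gives p3 = true.
(p1) alone gives p1 = true.
(p5) alone gives p5 = true.
(!p6) alone gives p6 = false.
No clause remains; p4, p7 are free.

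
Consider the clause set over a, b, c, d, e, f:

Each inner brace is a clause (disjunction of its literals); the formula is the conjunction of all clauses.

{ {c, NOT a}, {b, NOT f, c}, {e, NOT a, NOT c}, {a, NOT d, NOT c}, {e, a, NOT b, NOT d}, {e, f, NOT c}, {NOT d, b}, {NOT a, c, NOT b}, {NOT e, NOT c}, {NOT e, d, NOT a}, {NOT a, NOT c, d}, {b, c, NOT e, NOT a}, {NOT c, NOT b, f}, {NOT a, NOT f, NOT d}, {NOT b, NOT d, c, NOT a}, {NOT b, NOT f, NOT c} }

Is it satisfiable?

Case c = true:
(NOT e) alone gives e = false.
(NOT a) alone gives a = false.
(NOT d) alone gives d = false.
(f) alone gives f = true.
(NOT b) alone gives b = false.
This assignment satisfies each clause.
A satisfying assignment: a: false; b: false; c: true; d: false; e: false; f: true.

Yes, satisfiable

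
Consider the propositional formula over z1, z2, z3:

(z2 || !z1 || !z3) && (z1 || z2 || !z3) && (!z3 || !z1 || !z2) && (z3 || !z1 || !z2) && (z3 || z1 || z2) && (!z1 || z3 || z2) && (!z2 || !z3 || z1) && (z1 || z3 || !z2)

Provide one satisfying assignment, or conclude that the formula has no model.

Branch on z2: set z2 = true.
Branch on z3: set z3 = false.
From the singleton clause (!z1), z1 = false.
That conflicts with the unit clause (z1).
So z3 must be the other value — set z3 = true.
From the singleton clause (!z1), z1 = false.
That conflicts with the unit clause (z1).
Neither z3 = true nor z3 = false works.
So z2 must be the other value — set z2 = false.
Branch on z1: set z1 = false.
From the singleton clause (!z3), z3 = false.
That conflicts with the unit clause (z3).
So z1 must be the other value — set z1 = true.
From the singleton clause (!z3), z3 = false.
That conflicts with the unit clause (z3).
Neither z1 = true nor z1 = false works.
Neither z2 = true nor z2 = false works.

UNSATISFIABLE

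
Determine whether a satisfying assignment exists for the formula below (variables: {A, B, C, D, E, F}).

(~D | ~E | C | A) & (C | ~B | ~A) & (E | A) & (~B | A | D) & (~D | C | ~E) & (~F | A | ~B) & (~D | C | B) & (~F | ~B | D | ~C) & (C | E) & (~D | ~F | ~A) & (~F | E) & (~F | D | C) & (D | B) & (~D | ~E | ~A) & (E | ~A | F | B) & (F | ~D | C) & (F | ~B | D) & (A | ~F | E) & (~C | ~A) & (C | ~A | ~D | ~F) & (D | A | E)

Branch on E: set E = 1.
Branch on D: set D = 1.
From the singleton clause (C), C = 1.
From the singleton clause (~A), A = 0.
Branch on F: set F = 0.
No clause remains; B is free.
A satisfying assignment: A=0, B=0, C=1, D=1, E=1, F=0.

Yes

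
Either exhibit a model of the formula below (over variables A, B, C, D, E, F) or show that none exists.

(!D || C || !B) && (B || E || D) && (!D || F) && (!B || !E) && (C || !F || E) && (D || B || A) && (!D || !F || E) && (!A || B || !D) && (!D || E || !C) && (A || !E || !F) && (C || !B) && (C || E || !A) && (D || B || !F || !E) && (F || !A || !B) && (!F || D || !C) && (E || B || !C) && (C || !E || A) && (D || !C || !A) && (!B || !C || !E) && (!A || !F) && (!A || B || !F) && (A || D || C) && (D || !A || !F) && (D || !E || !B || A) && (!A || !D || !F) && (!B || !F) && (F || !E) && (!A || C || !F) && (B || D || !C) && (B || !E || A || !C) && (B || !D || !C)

Suppose D = false.
Suppose B = true.
From the singleton clause (!E), E = false.
From the singleton clause (C), C = true.
From the singleton clause (!F), F = false.
From the singleton clause (!A), A = false.
All clauses are satisfied.

A ↦ false,  B ↦ true,  C ↦ true,  D ↦ false,  E ↦ false,  F ↦ false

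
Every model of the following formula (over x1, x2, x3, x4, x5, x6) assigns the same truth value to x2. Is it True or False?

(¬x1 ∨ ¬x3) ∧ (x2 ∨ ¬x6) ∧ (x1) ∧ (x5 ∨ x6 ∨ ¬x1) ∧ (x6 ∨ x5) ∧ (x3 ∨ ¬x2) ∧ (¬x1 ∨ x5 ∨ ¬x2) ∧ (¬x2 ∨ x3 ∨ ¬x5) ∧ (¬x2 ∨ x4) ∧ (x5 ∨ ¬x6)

Suppose x2 = True.
From the singleton clause (x1), x1 = True.
From the singleton clause (¬x3), x3 = False.
But (x3) is also a unit clause — contradiction.
So every satisfying assignment has x2 = False.

False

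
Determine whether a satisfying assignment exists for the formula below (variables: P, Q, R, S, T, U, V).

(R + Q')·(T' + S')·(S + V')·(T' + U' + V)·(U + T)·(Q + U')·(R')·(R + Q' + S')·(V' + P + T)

The clause (R') is unit, so R = 0.
The clause (Q') is unit, so Q = 0.
The clause (U') is unit, so U = 0.
The clause (T) is unit, so T = 1.
The clause (S') is unit, so S = 0.
The clause (V') is unit, so V = 0.
No clause remains; P is free.
A satisfying assignment: P: 0; Q: 0; R: 0; S: 0; T: 1; U: 0; V: 0.

Yes, satisfiable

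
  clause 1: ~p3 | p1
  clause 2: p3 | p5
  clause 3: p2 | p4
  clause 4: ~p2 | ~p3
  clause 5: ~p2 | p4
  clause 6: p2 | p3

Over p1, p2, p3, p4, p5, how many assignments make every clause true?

There are 2^5 = 32 truth assignments over (p1, p2, p3, p4, p5).
Split on p3. With p3 = 1, the clauses containing p3 are satisfied and ~p3 drops from the rest; 2 of the 2^4 = 16 assignments to the other variables satisfy what remains.
With p3 = 0, by the same count on the reduced clause set, 2 assignments work.
Total: 2 + 2 = 4.

4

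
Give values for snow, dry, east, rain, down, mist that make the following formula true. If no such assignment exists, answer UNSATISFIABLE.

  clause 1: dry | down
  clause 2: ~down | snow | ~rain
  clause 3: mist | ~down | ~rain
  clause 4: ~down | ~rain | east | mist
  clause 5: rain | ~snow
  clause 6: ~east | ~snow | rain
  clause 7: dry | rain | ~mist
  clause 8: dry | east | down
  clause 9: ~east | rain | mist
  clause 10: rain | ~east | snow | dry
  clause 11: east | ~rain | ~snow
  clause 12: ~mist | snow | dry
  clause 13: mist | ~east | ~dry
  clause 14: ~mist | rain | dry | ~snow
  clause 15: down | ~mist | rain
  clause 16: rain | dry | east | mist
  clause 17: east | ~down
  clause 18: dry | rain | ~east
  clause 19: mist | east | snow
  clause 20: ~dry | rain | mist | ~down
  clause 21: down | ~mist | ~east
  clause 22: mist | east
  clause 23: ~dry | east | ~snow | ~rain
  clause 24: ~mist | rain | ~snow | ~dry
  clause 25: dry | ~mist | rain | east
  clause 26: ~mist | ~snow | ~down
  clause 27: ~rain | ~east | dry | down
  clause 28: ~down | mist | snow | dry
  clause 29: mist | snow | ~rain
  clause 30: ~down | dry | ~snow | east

snow ↦ 0; dry ↦ 1; east ↦ 0; rain ↦ 1; down ↦ 0; mist ↦ 1

Try dry = 1.
Try rain = 1.
Try down = 0.
Try east = 0.
From the singleton clause (~snow), snow = 0.
From the singleton clause (mist), mist = 1.
Every clause now holds.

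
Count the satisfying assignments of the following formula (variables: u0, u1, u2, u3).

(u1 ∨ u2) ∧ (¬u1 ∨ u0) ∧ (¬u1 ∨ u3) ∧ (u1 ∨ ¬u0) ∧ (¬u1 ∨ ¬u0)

2

There are 2^4 = 16 truth assignments over (u0, u1, u2, u3).
Split on u0. With u0 = True, the clauses containing u0 are satisfied and ¬u0 drops from the rest; 0 of the 2^3 = 8 assignments to the other variables satisfy what remains.
With u0 = False, by the same count on the reduced clause set, 2 assignments work.
(One model: u0=F, u1=F, u2=T, u3=F.)
Total: 0 + 2 = 2.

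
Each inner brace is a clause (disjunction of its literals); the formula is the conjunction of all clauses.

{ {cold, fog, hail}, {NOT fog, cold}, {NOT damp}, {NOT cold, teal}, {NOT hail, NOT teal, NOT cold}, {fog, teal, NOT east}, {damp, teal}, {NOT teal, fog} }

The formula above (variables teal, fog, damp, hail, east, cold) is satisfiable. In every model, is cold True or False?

Suppose cold = false.
The clause (NOT fog) is unit, so fog = false.
The clause (hail) is unit, so hail = true.
The clause (NOT damp) is unit, so damp = false.
The clause (teal) is unit, so teal = true.
That conflicts with the unit clause (NOT teal).
So every satisfying assignment has cold = True.

True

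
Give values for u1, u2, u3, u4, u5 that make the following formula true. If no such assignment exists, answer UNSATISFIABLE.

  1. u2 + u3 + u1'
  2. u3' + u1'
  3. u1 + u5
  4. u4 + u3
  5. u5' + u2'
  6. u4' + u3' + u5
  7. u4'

The clause (u4') is unit, so u4 = 0.
The clause (u3) is unit, so u3 = 1.
The clause (u1') is unit, so u1 = 0.
The clause (u5) is unit, so u5 = 1.
The clause (u2') is unit, so u2 = 0.
All clauses are satisfied.

u1 ↦ 0, u2 ↦ 0, u3 ↦ 1, u4 ↦ 0, u5 ↦ 1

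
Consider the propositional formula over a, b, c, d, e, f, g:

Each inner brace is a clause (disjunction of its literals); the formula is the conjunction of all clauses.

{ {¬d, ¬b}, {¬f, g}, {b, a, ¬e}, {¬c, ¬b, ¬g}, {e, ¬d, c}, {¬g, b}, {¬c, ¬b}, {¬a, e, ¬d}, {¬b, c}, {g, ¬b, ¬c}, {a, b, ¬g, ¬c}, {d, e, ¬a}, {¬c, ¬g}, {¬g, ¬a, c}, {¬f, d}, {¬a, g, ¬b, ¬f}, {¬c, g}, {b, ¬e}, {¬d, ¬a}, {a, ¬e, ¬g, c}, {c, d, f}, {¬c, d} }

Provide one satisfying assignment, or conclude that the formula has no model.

Case d = False:
From the singleton clause (¬f), f = False.
From the singleton clause (c), c = True.
Now (¬c) is unsatisfied and unit — conflict.
That branch fails; take d = True instead.
From the singleton clause (¬b), b = False.
From the singleton clause (¬g), g = False.
From the singleton clause (¬f), f = False.
From the singleton clause (¬c), c = False.
From the singleton clause (e), e = True.
Now (¬e) is unsatisfied and unit — conflict.
Neither d = True nor d = False works.

UNSATISFIABLE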